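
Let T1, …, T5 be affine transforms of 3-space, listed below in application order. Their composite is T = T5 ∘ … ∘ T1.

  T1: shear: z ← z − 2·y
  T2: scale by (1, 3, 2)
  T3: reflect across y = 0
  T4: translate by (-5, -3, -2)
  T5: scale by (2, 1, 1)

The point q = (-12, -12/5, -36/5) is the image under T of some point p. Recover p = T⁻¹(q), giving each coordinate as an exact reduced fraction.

p = (-1, -1/5, -3)

T1 = [1 0 0 0; 0 1 0 0; 0 -2 1 0; 0 0 0 1]
T2·T1 = [1 0 0 0; 0 3 0 0; 0 -4 2 0; 0 0 0 1]
T3·…·T1 = [1 0 0 0; 0 -3 0 0; 0 -4 2 0; 0 0 0 1]
T4·…·T1 = [1 0 0 -5; 0 -3 0 -3; 0 -4 2 -2; 0 0 0 1]
T5·…·T1 = [2 0 0 -10; 0 -3 0 -3; 0 -4 2 -2; 0 0 0 1]
det M = -12; M⁻¹ = [1/2 0 0 5; 0 -1/3 0 -1; 0 -2/3 1/2 -1; 0 0 0 1]
M⁻¹ · (-12, -12/5, -36/5)ᵀ = (-1, -1/5, -3)ᵀ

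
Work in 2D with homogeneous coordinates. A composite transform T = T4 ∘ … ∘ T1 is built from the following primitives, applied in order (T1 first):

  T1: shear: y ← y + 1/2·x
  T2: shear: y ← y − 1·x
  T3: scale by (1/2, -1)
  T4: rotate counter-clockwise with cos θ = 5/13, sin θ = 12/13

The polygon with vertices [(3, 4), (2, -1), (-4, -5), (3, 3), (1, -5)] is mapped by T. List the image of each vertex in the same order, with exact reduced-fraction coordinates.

T1 shear: y ← y + 1/2·x: (3, 4) → (3, 11/2); (2, -1) → (2, 0); (-4, -5) → (-4, -7); (3, 3) → (3, 9/2); (1, -5) → (1, -9/2)
T2 shear: y ← y − 1·x: (3, 11/2) → (3, 5/2); (2, 0) → (2, -2); (-4, -7) → (-4, -3); (3, 9/2) → (3, 3/2); (1, -9/2) → (1, -11/2)
T3 scale by (1/2, -1): (3, 5/2) → (3/2, -5/2); (2, -2) → (1, 2); (-4, -3) → (-2, 3); (3, 3/2) → (3/2, -3/2); (1, -11/2) → (1/2, 11/2)
T4 rotate counter-clockwise with cos θ = 5/13, sin θ = 12/13: (3/2, -5/2) → (75/26, 11/26); (1, 2) → (-19/13, 22/13); (-2, 3) → (-46/13, -9/13); (3/2, -3/2) → (51/26, 21/26); (1/2, 11/2) → (-127/26, 67/26)

image vertices: (75/26, 11/26), (-19/13, 22/13), (-46/13, -9/13), (51/26, 21/26), (-127/26, 67/26)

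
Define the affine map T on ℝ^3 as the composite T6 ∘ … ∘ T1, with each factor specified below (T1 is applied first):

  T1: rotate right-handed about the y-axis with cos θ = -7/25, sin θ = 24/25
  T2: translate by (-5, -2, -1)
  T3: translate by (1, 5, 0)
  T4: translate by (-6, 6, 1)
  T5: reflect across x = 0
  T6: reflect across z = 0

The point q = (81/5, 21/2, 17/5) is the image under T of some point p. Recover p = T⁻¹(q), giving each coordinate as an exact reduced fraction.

T1 = [-7/25 0 24/25 0; 0 1 0 0; -24/25 0 -7/25 0; 0 0 0 1]
T2·T1 = [-7/25 0 24/25 -5; 0 1 0 -2; -24/25 0 -7/25 -1; 0 0 0 1]
T3·…·T1 = [-7/25 0 24/25 -4; 0 1 0 3; -24/25 0 -7/25 -1; 0 0 0 1]
T4·…·T1 = [-7/25 0 24/25 -10; 0 1 0 9; -24/25 0 -7/25 0; 0 0 0 1]
T5·…·T1 = [7/25 0 -24/25 10; 0 1 0 9; -24/25 0 -7/25 0; 0 0 0 1]
T6·…·T1 = [7/25 0 -24/25 10; 0 1 0 9; 24/25 0 7/25 0; 0 0 0 1]
det M = 1; M⁻¹ = [7/25 0 24/25 -14/5; 0 1 0 -9; -24/25 0 7/25 48/5; 0 0 0 1]
M⁻¹ · (81/5, 21/2, 17/5)ᵀ = (5, 3/2, -5)ᵀ

p = (5, 3/2, -5)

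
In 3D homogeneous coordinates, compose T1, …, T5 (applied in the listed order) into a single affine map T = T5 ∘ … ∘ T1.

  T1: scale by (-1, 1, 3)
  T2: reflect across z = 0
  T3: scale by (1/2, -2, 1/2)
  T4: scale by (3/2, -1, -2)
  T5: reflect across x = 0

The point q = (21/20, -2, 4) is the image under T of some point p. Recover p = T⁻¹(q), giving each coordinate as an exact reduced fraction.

T1 = [-1 0 0 0; 0 1 0 0; 0 0 3 0; 0 0 0 1]
T2·T1 = [-1 0 0 0; 0 1 0 0; 0 0 -3 0; 0 0 0 1]
T3·…·T1 = [-1/2 0 0 0; 0 -2 0 0; 0 0 -3/2 0; 0 0 0 1]
T4·…·T1 = [-3/4 0 0 0; 0 2 0 0; 0 0 3 0; 0 0 0 1]
T5·…·T1 = [3/4 0 0 0; 0 2 0 0; 0 0 3 0; 0 0 0 1]
det M = 9/2; M⁻¹ = [4/3 0 0 0; 0 1/2 0 0; 0 0 1/3 0; 0 0 0 1]
M⁻¹ · (21/20, -2, 4)ᵀ = (7/5, -1, 4/3)ᵀ

p = (7/5, -1, 4/3)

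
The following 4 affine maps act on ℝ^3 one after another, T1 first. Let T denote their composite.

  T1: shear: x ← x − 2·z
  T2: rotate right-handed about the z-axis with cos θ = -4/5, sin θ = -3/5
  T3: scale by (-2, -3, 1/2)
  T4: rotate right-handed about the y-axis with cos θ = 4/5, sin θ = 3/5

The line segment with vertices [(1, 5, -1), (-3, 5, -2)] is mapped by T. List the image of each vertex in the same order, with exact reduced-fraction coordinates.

T1 shear: x ← x − 2·z: (1, 5, -1) → (3, 5, -1); (-3, 5, -2) → (1, 5, -2)
T2 rotate right-handed about the z-axis with cos θ = -4/5, sin θ = -3/5: (3, 5, -1) → (3/5, -29/5, -1); (1, 5, -2) → (11/5, -23/5, -2)
T3 scale by (-2, -3, 1/2): (3/5, -29/5, -1) → (-6/5, 87/5, -1/2); (11/5, -23/5, -2) → (-22/5, 69/5, -1)
T4 rotate right-handed about the y-axis with cos θ = 4/5, sin θ = 3/5: (-6/5, 87/5, -1/2) → (-63/50, 87/5, 8/25); (-22/5, 69/5, -1) → (-103/25, 69/5, 46/25)

image vertices: (-63/50, 87/5, 8/25), (-103/25, 69/5, 46/25)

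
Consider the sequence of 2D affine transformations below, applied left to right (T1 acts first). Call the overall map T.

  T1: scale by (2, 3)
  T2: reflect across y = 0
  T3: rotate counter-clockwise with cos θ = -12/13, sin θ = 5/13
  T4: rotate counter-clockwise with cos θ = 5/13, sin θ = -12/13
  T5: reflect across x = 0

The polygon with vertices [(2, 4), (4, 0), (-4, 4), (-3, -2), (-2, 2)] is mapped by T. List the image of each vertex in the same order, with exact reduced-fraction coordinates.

image vertices: (-12, 4), (0, 8), (-12, -8), (6, -6), (-6, -4)

T1 scale by (2, 3): (2, 4) → (4, 12); (4, 0) → (8, 0); (-4, 4) → (-8, 12); (-3, -2) → (-6, -6); (-2, 2) → (-4, 6)
T2 reflect across y = 0: (4, 12) → (4, -12); (8, 0) → (8, 0); (-8, 12) → (-8, -12); (-6, -6) → (-6, 6); (-4, 6) → (-4, -6)
T3 rotate counter-clockwise with cos θ = -12/13, sin θ = 5/13: (4, -12) → (12/13, 164/13); (8, 0) → (-96/13, 40/13); (-8, -12) → (12, 8); (-6, 6) → (42/13, -102/13); (-4, -6) → (6, 4)
T4 rotate counter-clockwise with cos θ = 5/13, sin θ = -12/13: (12/13, 164/13) → (12, 4); (-96/13, 40/13) → (0, 8); (12, 8) → (12, -8); (42/13, -102/13) → (-6, -6); (6, 4) → (6, -4)
T5 reflect across x = 0: (12, 4) → (-12, 4); (0, 8) → (0, 8); (12, -8) → (-12, -8); (-6, -6) → (6, -6); (6, -4) → (-6, -4)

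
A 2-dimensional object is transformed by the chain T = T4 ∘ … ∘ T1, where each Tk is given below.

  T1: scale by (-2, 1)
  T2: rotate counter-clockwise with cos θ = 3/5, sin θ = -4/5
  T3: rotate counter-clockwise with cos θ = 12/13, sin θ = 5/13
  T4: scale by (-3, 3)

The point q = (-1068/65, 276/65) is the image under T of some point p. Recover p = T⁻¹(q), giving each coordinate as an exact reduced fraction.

T1 = [-2 0 0; 0 1 0; 0 0 1]
T2·T1 = [-6/5 4/5 0; 8/5 3/5 0; 0 0 1]
T3·…·T1 = [-112/65 33/65 0; 66/65 56/65 0; 0 0 1]
T4·…·T1 = [336/65 -99/65 0; 198/65 168/65 0; 0 0 1]
det M = 18; M⁻¹ = [28/195 11/130 0; -11/65 56/195 0; 0 0 1]
M⁻¹ · (-1068/65, 276/65)ᵀ = (-2, 4)ᵀ

p = (-2, 4)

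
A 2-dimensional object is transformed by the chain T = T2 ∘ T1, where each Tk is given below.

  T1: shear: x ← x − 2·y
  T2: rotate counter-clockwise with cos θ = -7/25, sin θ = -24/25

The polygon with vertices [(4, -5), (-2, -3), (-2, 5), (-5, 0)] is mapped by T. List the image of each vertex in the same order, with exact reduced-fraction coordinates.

T1 shear: x ← x − 2·y: (4, -5) → (14, -5); (-2, -3) → (4, -3); (-2, 5) → (-12, 5); (-5, 0) → (-5, 0)
T2 rotate counter-clockwise with cos θ = -7/25, sin θ = -24/25: (14, -5) → (-218/25, -301/25); (4, -3) → (-4, -3); (-12, 5) → (204/25, 253/25); (-5, 0) → (7/5, 24/5)

image vertices: (-218/25, -301/25), (-4, -3), (204/25, 253/25), (7/5, 24/5)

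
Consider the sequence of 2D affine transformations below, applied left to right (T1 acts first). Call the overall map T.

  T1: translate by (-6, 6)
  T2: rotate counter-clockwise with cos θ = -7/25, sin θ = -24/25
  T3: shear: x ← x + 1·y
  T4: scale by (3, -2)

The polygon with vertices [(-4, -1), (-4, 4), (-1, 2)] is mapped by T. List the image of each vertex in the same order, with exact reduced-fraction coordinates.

T1 translate by (-6, 6): (-4, -1) → (-10, 5); (-4, 4) → (-10, 10); (-1, 2) → (-7, 8)
T2 rotate counter-clockwise with cos θ = -7/25, sin θ = -24/25: (-10, 5) → (38/5, 41/5); (-10, 10) → (62/5, 34/5); (-7, 8) → (241/25, 112/25)
T3 shear: x ← x + 1·y: (38/5, 41/5) → (79/5, 41/5); (62/5, 34/5) → (96/5, 34/5); (241/25, 112/25) → (353/25, 112/25)
T4 scale by (3, -2): (79/5, 41/5) → (237/5, -82/5); (96/5, 34/5) → (288/5, -68/5); (353/25, 112/25) → (1059/25, -224/25)

image vertices: (237/5, -82/5), (288/5, -68/5), (1059/25, -224/25)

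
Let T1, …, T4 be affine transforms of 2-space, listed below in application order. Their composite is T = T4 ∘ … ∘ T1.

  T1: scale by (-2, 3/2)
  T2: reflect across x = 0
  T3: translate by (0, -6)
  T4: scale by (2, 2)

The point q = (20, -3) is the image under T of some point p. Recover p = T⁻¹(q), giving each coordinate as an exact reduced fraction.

T1 = [-2 0 0; 0 3/2 0; 0 0 1]
T2·T1 = [2 0 0; 0 3/2 0; 0 0 1]
T3·…·T1 = [2 0 0; 0 3/2 -6; 0 0 1]
T4·…·T1 = [4 0 0; 0 3 -12; 0 0 1]
det M = 12; M⁻¹ = [1/4 0 0; 0 1/3 4; 0 0 1]
M⁻¹ · (20, -3)ᵀ = (5, 3)ᵀ

p = (5, 3)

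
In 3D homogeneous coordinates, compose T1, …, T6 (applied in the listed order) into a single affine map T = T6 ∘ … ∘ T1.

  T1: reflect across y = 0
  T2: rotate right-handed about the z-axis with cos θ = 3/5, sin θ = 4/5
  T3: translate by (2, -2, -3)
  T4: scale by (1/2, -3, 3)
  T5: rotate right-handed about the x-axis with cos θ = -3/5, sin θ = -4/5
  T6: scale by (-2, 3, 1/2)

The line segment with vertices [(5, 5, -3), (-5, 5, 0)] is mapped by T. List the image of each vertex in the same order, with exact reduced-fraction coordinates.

image vertices: (-9, -243/5, 21/5), (-3, -351/5, -81/10)

T1 reflect across y = 0: (5, 5, -3) → (5, -5, -3); (-5, 5, 0) → (-5, -5, 0)
T2 rotate right-handed about the z-axis with cos θ = 3/5, sin θ = 4/5: (5, -5, -3) → (7, 1, -3); (-5, -5, 0) → (1, -7, 0)
T3 translate by (2, -2, -3): (7, 1, -3) → (9, -1, -6); (1, -7, 0) → (3, -9, -3)
T4 scale by (1/2, -3, 3): (9, -1, -6) → (9/2, 3, -18); (3, -9, -3) → (3/2, 27, -9)
T5 rotate right-handed about the x-axis with cos θ = -3/5, sin θ = -4/5: (9/2, 3, -18) → (9/2, -81/5, 42/5); (3/2, 27, -9) → (3/2, -117/5, -81/5)
T6 scale by (-2, 3, 1/2): (9/2, -81/5, 42/5) → (-9, -243/5, 21/5); (3/2, -117/5, -81/5) → (-3, -351/5, -81/10)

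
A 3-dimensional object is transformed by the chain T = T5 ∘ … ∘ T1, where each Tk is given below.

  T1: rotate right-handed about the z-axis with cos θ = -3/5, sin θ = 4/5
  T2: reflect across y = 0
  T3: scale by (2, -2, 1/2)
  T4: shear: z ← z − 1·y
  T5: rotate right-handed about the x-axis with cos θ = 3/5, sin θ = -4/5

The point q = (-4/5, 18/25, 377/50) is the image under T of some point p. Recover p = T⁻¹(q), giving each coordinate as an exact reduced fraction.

T1 = [-3/5 -4/5 0 0; 4/5 -3/5 0 0; 0 0 1 0; 0 0 0 1]
T2·T1 = [-3/5 -4/5 0 0; -4/5 3/5 0 0; 0 0 1 0; 0 0 0 1]
T3·…·T1 = [-6/5 -8/5 0 0; 8/5 -6/5 0 0; 0 0 1/2 0; 0 0 0 1]
T4·…·T1 = [-6/5 -8/5 0 0; 8/5 -6/5 0 0; -8/5 6/5 1/2 0; 0 0 0 1]
T5·…·T1 = [-6/5 -8/5 0 0; -8/25 6/25 2/5 0; -56/25 42/25 3/10 0; 0 0 0 1]
det M = 2; M⁻¹ = [-3/10 6/25 -8/25 0; -2/5 -9/50 6/25 0; 0 14/5 -2/5 0; 0 0 0 1]
M⁻¹ · (-4/5, 18/25, 377/50)ᵀ = (-2, 2, -1)ᵀ

p = (-2, 2, -1)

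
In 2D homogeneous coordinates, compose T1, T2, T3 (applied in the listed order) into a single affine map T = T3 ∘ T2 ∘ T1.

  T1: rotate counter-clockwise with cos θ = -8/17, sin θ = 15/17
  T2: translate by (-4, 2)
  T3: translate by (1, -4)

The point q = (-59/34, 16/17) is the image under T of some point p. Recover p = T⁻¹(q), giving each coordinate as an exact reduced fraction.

T1 = [-8/17 -15/17 0; 15/17 -8/17 0; 0 0 1]
T2·T1 = [-8/17 -15/17 -4; 15/17 -8/17 2; 0 0 1]
T3·…·T1 = [-8/17 -15/17 -3; 15/17 -8/17 -2; 0 0 1]
det M = 1; M⁻¹ = [-8/17 15/17 6/17; -15/17 -8/17 -61/17; 0 0 1]
M⁻¹ · (-59/34, 16/17)ᵀ = (2, -5/2)ᵀ

p = (2, -5/2)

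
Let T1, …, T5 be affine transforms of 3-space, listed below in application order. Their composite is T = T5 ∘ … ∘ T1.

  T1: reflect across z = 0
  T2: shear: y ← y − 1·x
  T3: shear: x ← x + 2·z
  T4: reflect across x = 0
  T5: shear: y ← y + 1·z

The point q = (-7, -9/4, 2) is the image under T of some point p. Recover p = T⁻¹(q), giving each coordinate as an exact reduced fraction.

T1 = [1 0 0 0; 0 1 0 0; 0 0 -1 0; 0 0 0 1]
T2·T1 = [1 0 0 0; -1 1 0 0; 0 0 -1 0; 0 0 0 1]
T3·…·T1 = [1 0 -2 0; -1 1 0 0; 0 0 -1 0; 0 0 0 1]
T4·…·T1 = [-1 0 2 0; -1 1 0 0; 0 0 -1 0; 0 0 0 1]
T5·…·T1 = [-1 0 2 0; -1 1 -1 0; 0 0 -1 0; 0 0 0 1]
det M = 1; M⁻¹ = [-1 0 -2 0; -1 1 -3 0; 0 0 -1 0; 0 0 0 1]
M⁻¹ · (-7, -9/4, 2)ᵀ = (3, -5/4, -2)ᵀ

p = (3, -5/4, -2)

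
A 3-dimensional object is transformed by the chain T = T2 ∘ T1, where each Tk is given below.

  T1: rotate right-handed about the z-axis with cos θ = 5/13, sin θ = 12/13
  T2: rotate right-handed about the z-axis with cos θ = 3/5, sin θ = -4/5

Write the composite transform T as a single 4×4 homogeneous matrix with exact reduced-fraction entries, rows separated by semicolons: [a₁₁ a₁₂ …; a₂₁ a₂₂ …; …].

T1 = [5/13 -12/13 0 0; 12/13 5/13 0 0; 0 0 1 0; 0 0 0 1]
T2·T1 = [63/65 -16/65 0 0; 16/65 63/65 0 0; 0 0 1 0; 0 0 0 1]

T = [63/65 -16/65 0 0; 16/65 63/65 0 0; 0 0 1 0; 0 0 0 1]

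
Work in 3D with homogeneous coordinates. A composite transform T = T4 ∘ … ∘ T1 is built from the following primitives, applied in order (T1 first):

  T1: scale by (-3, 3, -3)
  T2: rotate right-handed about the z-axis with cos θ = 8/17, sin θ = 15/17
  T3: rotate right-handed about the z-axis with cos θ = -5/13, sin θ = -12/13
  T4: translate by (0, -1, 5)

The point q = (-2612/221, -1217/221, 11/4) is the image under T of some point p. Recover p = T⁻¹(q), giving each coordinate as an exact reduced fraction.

p = (4/3, -4, 3/4)

T1 = [-3 0 0 0; 0 3 0 0; 0 0 -3 0; 0 0 0 1]
T2·T1 = [-24/17 -45/17 0 0; -45/17 24/17 0 0; 0 0 -3 0; 0 0 0 1]
T3·…·T1 = [-420/221 513/221 0 0; 513/221 420/221 0 0; 0 0 -3 0; 0 0 0 1]
T4·…·T1 = [-420/221 513/221 0 0; 513/221 420/221 0 -1; 0 0 -3 5; 0 0 0 1]
det M = 27; M⁻¹ = [-140/663 57/221 0 57/221; 57/221 140/663 0 140/663; 0 0 -1/3 5/3; 0 0 0 1]
M⁻¹ · (-2612/221, -1217/221, 11/4)ᵀ = (4/3, -4, 3/4)ᵀ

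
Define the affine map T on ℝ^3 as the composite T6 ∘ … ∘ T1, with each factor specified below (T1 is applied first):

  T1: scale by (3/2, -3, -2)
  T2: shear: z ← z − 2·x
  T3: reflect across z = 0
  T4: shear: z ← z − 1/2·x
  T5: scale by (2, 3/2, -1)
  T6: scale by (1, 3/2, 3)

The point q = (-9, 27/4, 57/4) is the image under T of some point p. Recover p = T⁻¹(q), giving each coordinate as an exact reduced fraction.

p = (-3, -1, 1)

T1 = [3/2 0 0 0; 0 -3 0 0; 0 0 -2 0; 0 0 0 1]
T2·T1 = [3/2 0 0 0; 0 -3 0 0; -3 0 -2 0; 0 0 0 1]
T3·…·T1 = [3/2 0 0 0; 0 -3 0 0; 3 0 2 0; 0 0 0 1]
T4·…·T1 = [3/2 0 0 0; 0 -3 0 0; 9/4 0 2 0; 0 0 0 1]
T5·…·T1 = [3 0 0 0; 0 -9/2 0 0; -9/4 0 -2 0; 0 0 0 1]
T6·…·T1 = [3 0 0 0; 0 -27/4 0 0; -27/4 0 -6 0; 0 0 0 1]
det M = 243/2; M⁻¹ = [1/3 0 0 0; 0 -4/27 0 0; -3/8 0 -1/6 0; 0 0 0 1]
M⁻¹ · (-9, 27/4, 57/4)ᵀ = (-3, -1, 1)ᵀ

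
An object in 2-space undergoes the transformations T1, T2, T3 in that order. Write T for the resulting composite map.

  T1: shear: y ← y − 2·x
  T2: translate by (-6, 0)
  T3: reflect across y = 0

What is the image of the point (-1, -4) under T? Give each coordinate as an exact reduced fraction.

T(p) = (-7, 2)

T1 shear: y ← y − 2·x: (-1, -4) → (-1, -2)
T2 translate by (-6, 0): (-1, -2) → (-7, -2)
T3 reflect across y = 0: (-7, -2) → (-7, 2)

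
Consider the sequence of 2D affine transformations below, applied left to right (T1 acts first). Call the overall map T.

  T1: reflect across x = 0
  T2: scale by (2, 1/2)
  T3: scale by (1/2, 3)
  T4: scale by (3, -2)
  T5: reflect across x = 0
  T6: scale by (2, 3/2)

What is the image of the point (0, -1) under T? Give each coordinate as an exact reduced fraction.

T(p) = (0, 9/2)

T1 reflect across x = 0: (0, -1) → (0, -1)
T2 scale by (2, 1/2): (0, -1) → (0, -1/2)
T3 scale by (1/2, 3): (0, -1/2) → (0, -3/2)
T4 scale by (3, -2): (0, -3/2) → (0, 3)
T5 reflect across x = 0: (0, 3) → (0, 3)
T6 scale by (2, 3/2): (0, 3) → (0, 9/2)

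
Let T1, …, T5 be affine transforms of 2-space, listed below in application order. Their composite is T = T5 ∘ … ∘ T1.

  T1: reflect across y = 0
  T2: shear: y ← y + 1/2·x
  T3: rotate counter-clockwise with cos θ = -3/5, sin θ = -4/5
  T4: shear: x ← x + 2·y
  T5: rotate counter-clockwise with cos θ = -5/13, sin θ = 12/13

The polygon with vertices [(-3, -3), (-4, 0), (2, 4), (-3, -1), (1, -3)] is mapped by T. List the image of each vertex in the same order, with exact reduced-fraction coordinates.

T1 reflect across y = 0: (-3, -3) → (-3, 3); (-4, 0) → (-4, 0); (2, 4) → (2, -4); (-3, -1) → (-3, 1); (1, -3) → (1, 3)
T2 shear: y ← y + 1/2·x: (-3, 3) → (-3, 3/2); (-4, 0) → (-4, -2); (2, -4) → (2, -3); (-3, 1) → (-3, -1/2); (1, 3) → (1, 7/2)
T3 rotate counter-clockwise with cos θ = -3/5, sin θ = -4/5: (-3, 3/2) → (3, 3/2); (-4, -2) → (4/5, 22/5); (2, -3) → (-18/5, 1/5); (-3, -1/2) → (7/5, 27/10); (1, 7/2) → (11/5, -29/10)
T4 shear: x ← x + 2·y: (3, 3/2) → (6, 3/2); (4/5, 22/5) → (48/5, 22/5); (-18/5, 1/5) → (-16/5, 1/5); (7/5, 27/10) → (34/5, 27/10); (11/5, -29/10) → (-18/5, -29/10)
T5 rotate counter-clockwise with cos θ = -5/13, sin θ = 12/13: (6, 3/2) → (-48/13, 129/26); (48/5, 22/5) → (-504/65, 466/65); (-16/5, 1/5) → (68/65, -197/65); (34/5, 27/10) → (-332/65, 681/130); (-18/5, -29/10) → (264/65, -287/130)

image vertices: (-48/13, 129/26), (-504/65, 466/65), (68/65, -197/65), (-332/65, 681/130), (264/65, -287/130)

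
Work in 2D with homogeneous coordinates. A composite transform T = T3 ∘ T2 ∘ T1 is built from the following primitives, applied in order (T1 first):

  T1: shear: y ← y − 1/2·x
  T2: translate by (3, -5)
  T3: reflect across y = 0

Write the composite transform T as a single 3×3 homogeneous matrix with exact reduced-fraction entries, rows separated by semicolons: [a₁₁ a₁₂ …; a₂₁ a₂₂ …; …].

T = [1 0 3; 1/2 -1 5; 0 0 1]

T1 = [1 0 0; -1/2 1 0; 0 0 1]
T2·T1 = [1 0 3; -1/2 1 -5; 0 0 1]
T3·…·T1 = [1 0 3; 1/2 -1 5; 0 0 1]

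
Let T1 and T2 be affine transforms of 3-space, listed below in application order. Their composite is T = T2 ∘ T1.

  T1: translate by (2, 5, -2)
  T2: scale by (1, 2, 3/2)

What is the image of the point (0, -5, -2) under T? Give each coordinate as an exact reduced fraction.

T1 translate by (2, 5, -2): (0, -5, -2) → (2, 0, -4)
T2 scale by (1, 2, 3/2): (2, 0, -4) → (2, 0, -6)

T(p) = (2, 0, -6)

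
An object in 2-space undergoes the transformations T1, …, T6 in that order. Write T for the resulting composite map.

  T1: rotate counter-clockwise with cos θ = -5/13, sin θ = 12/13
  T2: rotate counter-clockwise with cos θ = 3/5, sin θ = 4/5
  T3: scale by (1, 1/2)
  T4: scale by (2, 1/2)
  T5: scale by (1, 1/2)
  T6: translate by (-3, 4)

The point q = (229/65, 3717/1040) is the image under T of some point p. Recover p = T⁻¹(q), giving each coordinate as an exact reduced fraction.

T1 = [-5/13 -12/13 0; 12/13 -5/13 0; 0 0 1]
T2·T1 = [-63/65 -16/65 0; 16/65 -63/65 0; 0 0 1]
T3·…·T1 = [-63/65 -16/65 0; 8/65 -63/130 0; 0 0 1]
T4·…·T1 = [-126/65 -32/65 0; 4/65 -63/260 0; 0 0 1]
T5·…·T1 = [-126/65 -32/65 0; 2/65 -63/520 0; 0 0 1]
T6·…·T1 = [-126/65 -32/65 -3; 2/65 -63/520 4; 0 0 1]
det M = 1/4; M⁻¹ = [-63/130 128/65 -1213/130; -8/65 -504/65 1992/65; 0 0 1]
M⁻¹ · (229/65, 3717/1040)ᵀ = (-4, 5/2)ᵀ

p = (-4, 5/2)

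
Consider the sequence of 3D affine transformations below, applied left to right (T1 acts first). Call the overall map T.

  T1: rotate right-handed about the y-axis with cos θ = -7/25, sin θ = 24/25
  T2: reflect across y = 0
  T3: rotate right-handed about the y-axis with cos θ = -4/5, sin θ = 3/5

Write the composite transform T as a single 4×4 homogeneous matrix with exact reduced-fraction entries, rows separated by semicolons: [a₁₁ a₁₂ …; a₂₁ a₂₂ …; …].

T = [-44/125 0 -117/125 0; 0 -1 0 0; 117/125 0 -44/125 0; 0 0 0 1]

T1 = [-7/25 0 24/25 0; 0 1 0 0; -24/25 0 -7/25 0; 0 0 0 1]
T2·T1 = [-7/25 0 24/25 0; 0 -1 0 0; -24/25 0 -7/25 0; 0 0 0 1]
T3·…·T1 = [-44/125 0 -117/125 0; 0 -1 0 0; 117/125 0 -44/125 0; 0 0 0 1]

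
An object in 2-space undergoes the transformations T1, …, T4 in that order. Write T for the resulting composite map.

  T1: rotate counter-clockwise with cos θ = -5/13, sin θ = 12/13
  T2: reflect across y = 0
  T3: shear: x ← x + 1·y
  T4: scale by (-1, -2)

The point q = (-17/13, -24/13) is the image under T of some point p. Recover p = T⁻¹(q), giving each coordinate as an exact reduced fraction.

p = (-1, 0)

T1 = [-5/13 -12/13 0; 12/13 -5/13 0; 0 0 1]
T2·T1 = [-5/13 -12/13 0; -12/13 5/13 0; 0 0 1]
T3·…·T1 = [-17/13 -7/13 0; -12/13 5/13 0; 0 0 1]
T4·…·T1 = [17/13 7/13 0; 24/13 -10/13 0; 0 0 1]
det M = -2; M⁻¹ = [5/13 7/26 0; 12/13 -17/26 0; 0 0 1]
M⁻¹ · (-17/13, -24/13)ᵀ = (-1, 0)ᵀ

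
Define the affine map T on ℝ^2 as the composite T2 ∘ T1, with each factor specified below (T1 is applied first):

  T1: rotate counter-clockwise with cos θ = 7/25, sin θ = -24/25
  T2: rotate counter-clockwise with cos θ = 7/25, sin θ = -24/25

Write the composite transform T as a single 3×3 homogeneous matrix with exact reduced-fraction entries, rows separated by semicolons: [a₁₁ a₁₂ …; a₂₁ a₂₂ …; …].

T1 = [7/25 24/25 0; -24/25 7/25 0; 0 0 1]
T2·T1 = [-527/625 336/625 0; -336/625 -527/625 0; 0 0 1]

T = [-527/625 336/625 0; -336/625 -527/625 0; 0 0 1]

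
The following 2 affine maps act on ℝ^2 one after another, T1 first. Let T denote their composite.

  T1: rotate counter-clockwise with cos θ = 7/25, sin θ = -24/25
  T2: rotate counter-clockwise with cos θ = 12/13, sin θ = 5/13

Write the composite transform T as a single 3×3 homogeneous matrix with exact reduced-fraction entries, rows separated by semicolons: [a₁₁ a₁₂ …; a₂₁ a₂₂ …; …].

T = [204/325 253/325 0; -253/325 204/325 0; 0 0 1]

T1 = [7/25 24/25 0; -24/25 7/25 0; 0 0 1]
T2·T1 = [204/325 253/325 0; -253/325 204/325 0; 0 0 1]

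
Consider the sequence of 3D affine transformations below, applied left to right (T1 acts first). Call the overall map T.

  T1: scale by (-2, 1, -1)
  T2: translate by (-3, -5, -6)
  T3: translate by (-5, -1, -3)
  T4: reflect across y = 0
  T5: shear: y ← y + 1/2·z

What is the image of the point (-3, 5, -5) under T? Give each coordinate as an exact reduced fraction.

T(p) = (-2, -1, -4)

T1 scale by (-2, 1, -1): (-3, 5, -5) → (6, 5, 5)
T2 translate by (-3, -5, -6): (6, 5, 5) → (3, 0, -1)
T3 translate by (-5, -1, -3): (3, 0, -1) → (-2, -1, -4)
T4 reflect across y = 0: (-2, -1, -4) → (-2, 1, -4)
T5 shear: y ← y + 1/2·z: (-2, 1, -4) → (-2, -1, -4)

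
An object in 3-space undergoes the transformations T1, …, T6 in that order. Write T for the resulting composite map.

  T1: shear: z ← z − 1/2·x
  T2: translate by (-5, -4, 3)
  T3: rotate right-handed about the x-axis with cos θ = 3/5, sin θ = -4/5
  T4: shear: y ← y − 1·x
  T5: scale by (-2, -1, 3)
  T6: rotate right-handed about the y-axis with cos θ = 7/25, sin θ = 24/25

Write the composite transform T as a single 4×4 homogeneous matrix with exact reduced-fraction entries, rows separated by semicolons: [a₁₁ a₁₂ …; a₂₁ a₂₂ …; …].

T1 = [1 0 0 0; 0 1 0 0; -1/2 0 1 0; 0 0 0 1]
T2·T1 = [1 0 0 -5; 0 1 0 -4; -1/2 0 1 3; 0 0 0 1]
T3·…·T1 = [1 0 0 -5; -2/5 3/5 4/5 0; -3/10 -4/5 3/5 5; 0 0 0 1]
T4·…·T1 = [1 0 0 -5; -7/5 3/5 4/5 5; -3/10 -4/5 3/5 5; 0 0 0 1]
T5·…·T1 = [-2 0 0 10; 7/5 -3/5 -4/5 -5; -9/10 -12/5 9/5 15; 0 0 0 1]
T6·…·T1 = [-178/125 -288/125 216/125 86/5; 7/5 -3/5 -4/5 -5; 417/250 -84/125 63/125 -27/5; 0 0 0 1]

T = [-178/125 -288/125 216/125 86/5; 7/5 -3/5 -4/5 -5; 417/250 -84/125 63/125 -27/5; 0 0 0 1]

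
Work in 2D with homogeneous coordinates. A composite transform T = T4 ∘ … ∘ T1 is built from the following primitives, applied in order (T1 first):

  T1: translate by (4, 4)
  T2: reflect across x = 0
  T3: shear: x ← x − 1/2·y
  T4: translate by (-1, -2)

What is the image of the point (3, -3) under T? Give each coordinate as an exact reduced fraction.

T1 translate by (4, 4): (3, -3) → (7, 1)
T2 reflect across x = 0: (7, 1) → (-7, 1)
T3 shear: x ← x − 1/2·y: (-7, 1) → (-15/2, 1)
T4 translate by (-1, -2): (-15/2, 1) → (-17/2, -1)

T(p) = (-17/2, -1)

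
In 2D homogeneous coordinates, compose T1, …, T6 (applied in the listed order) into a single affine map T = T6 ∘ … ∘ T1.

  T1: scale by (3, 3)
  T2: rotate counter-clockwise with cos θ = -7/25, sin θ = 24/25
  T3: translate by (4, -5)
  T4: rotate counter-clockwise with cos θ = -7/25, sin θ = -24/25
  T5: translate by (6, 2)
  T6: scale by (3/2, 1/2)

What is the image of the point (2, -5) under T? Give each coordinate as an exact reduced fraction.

T(p) = (228/25, -193/25)

T1 scale by (3, 3): (2, -5) → (6, -15)
T2 rotate counter-clockwise with cos θ = -7/25, sin θ = 24/25: (6, -15) → (318/25, 249/25)
T3 translate by (4, -5): (318/25, 249/25) → (418/25, 124/25)
T4 rotate counter-clockwise with cos θ = -7/25, sin θ = -24/25: (418/25, 124/25) → (2/25, -436/25)
T5 translate by (6, 2): (2/25, -436/25) → (152/25, -386/25)
T6 scale by (3/2, 1/2): (152/25, -386/25) → (228/25, -193/25)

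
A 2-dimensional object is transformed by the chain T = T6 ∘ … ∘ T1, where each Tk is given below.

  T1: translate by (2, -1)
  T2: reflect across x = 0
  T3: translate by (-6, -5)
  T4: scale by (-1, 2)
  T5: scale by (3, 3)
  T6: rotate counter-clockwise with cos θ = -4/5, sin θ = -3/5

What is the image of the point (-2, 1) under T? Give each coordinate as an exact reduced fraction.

T1 translate by (2, -1): (-2, 1) → (0, 0)
T2 reflect across x = 0: (0, 0) → (0, 0)
T3 translate by (-6, -5): (0, 0) → (-6, -5)
T4 scale by (-1, 2): (-6, -5) → (6, -10)
T5 scale by (3, 3): (6, -10) → (18, -30)
T6 rotate counter-clockwise with cos θ = -4/5, sin θ = -3/5: (18, -30) → (-162/5, 66/5)

T(p) = (-162/5, 66/5)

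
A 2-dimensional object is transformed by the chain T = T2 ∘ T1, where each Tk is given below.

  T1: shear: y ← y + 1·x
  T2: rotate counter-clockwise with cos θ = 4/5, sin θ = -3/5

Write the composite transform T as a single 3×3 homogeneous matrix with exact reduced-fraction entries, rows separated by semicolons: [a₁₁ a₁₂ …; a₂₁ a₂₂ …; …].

T1 = [1 0 0; 1 1 0; 0 0 1]
T2·T1 = [7/5 3/5 0; 1/5 4/5 0; 0 0 1]

T = [7/5 3/5 0; 1/5 4/5 0; 0 0 1]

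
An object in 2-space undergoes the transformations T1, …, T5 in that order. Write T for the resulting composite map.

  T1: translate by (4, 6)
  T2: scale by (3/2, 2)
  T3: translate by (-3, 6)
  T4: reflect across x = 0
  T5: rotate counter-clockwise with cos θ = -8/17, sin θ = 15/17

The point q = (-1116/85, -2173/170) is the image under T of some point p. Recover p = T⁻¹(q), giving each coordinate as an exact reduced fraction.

T1 = [1 0 4; 0 1 6; 0 0 1]
T2·T1 = [3/2 0 6; 0 2 12; 0 0 1]
T3·…·T1 = [3/2 0 3; 0 2 18; 0 0 1]
T4·…·T1 = [-3/2 0 -3; 0 2 18; 0 0 1]
T5·…·T1 = [12/17 -30/17 -246/17; -45/34 -16/17 -189/17; 0 0 1]
det M = -3; M⁻¹ = [16/51 -10/17 -2; -15/34 -4/17 -9; 0 0 1]
M⁻¹ · (-1116/85, -2173/170)ᵀ = (7/5, -1/5)ᵀ

p = (7/5, -1/5)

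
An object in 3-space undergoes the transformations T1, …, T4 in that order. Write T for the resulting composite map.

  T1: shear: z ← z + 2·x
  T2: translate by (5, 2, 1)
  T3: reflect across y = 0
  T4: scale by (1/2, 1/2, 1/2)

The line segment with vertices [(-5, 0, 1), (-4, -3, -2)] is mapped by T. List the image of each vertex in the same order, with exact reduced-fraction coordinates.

image vertices: (0, -1, -4), (1/2, 1/2, -9/2)

T1 shear: z ← z + 2·x: (-5, 0, 1) → (-5, 0, -9); (-4, -3, -2) → (-4, -3, -10)
T2 translate by (5, 2, 1): (-5, 0, -9) → (0, 2, -8); (-4, -3, -10) → (1, -1, -9)
T3 reflect across y = 0: (0, 2, -8) → (0, -2, -8); (1, -1, -9) → (1, 1, -9)
T4 scale by (1/2, 1/2, 1/2): (0, -2, -8) → (0, -1, -4); (1, 1, -9) → (1/2, 1/2, -9/2)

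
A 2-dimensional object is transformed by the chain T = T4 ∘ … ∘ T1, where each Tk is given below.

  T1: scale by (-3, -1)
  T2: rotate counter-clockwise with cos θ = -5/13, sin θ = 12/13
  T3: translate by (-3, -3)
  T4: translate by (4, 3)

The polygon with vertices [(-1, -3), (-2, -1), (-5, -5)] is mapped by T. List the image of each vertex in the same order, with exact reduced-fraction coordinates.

T1 scale by (-3, -1): (-1, -3) → (3, 3); (-2, -1) → (6, 1); (-5, -5) → (15, 5)
T2 rotate counter-clockwise with cos θ = -5/13, sin θ = 12/13: (3, 3) → (-51/13, 21/13); (6, 1) → (-42/13, 67/13); (15, 5) → (-135/13, 155/13)
T3 translate by (-3, -3): (-51/13, 21/13) → (-90/13, -18/13); (-42/13, 67/13) → (-81/13, 28/13); (-135/13, 155/13) → (-174/13, 116/13)
T4 translate by (4, 3): (-90/13, -18/13) → (-38/13, 21/13); (-81/13, 28/13) → (-29/13, 67/13); (-174/13, 116/13) → (-122/13, 155/13)

image vertices: (-38/13, 21/13), (-29/13, 67/13), (-122/13, 155/13)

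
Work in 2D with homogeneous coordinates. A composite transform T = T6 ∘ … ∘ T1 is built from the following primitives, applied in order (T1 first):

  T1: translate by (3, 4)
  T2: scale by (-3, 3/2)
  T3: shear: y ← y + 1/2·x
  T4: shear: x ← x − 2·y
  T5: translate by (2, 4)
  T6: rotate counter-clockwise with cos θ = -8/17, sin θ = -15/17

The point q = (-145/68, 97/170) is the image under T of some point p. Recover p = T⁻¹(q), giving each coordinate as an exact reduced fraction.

T1 = [1 0 3; 0 1 4; 0 0 1]
T2·T1 = [-3 0 -9; 0 3/2 6; 0 0 1]
T3·…·T1 = [-3 0 -9; -3/2 3/2 3/2; 0 0 1]
T4·…·T1 = [0 -3 -12; -3/2 3/2 3/2; 0 0 1]
T5·…·T1 = [0 -3 -10; -3/2 3/2 11/2; 0 0 1]
T6·…·T1 = [-45/34 93/34 325/34; 12/17 33/17 106/17; 0 0 1]
det M = -9/2; M⁻¹ = [-22/51 31/51 1/3; 8/51 5/17 -10/3; 0 0 1]
M⁻¹ · (-145/68, 97/170)ᵀ = (8/5, -7/2)ᵀ

p = (8/5, -7/2)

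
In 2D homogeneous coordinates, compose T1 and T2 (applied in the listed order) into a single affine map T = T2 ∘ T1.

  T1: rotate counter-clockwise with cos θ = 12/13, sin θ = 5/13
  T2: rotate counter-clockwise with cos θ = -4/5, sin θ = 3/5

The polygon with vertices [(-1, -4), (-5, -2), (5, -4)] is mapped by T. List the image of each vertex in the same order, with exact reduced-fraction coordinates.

image vertices: (127/65, 236/65), (347/65, 46/65), (-251/65, 332/65)

T1 rotate counter-clockwise with cos θ = 12/13, sin θ = 5/13: (-1, -4) → (8/13, -53/13); (-5, -2) → (-50/13, -49/13); (5, -4) → (80/13, -23/13)
T2 rotate counter-clockwise with cos θ = -4/5, sin θ = 3/5: (8/13, -53/13) → (127/65, 236/65); (-50/13, -49/13) → (347/65, 46/65); (80/13, -23/13) → (-251/65, 332/65)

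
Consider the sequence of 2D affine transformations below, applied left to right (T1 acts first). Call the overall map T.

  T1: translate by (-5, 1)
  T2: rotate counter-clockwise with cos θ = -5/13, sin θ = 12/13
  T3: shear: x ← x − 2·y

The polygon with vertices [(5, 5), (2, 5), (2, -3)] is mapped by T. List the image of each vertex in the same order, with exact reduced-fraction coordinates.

image vertices: (-12/13, -30/13), (75/13, -66/13), (7, -2)

T1 translate by (-5, 1): (5, 5) → (0, 6); (2, 5) → (-3, 6); (2, -3) → (-3, -2)
T2 rotate counter-clockwise with cos θ = -5/13, sin θ = 12/13: (0, 6) → (-72/13, -30/13); (-3, 6) → (-57/13, -66/13); (-3, -2) → (3, -2)
T3 shear: x ← x − 2·y: (-72/13, -30/13) → (-12/13, -30/13); (-57/13, -66/13) → (75/13, -66/13); (3, -2) → (7, -2)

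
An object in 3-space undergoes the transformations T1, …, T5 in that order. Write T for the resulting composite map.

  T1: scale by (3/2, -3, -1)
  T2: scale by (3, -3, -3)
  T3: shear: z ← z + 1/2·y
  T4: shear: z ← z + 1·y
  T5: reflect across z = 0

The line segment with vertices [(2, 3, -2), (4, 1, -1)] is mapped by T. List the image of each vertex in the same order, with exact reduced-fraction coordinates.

image vertices: (9, 27, -69/2), (18, 9, -21/2)

T1 scale by (3/2, -3, -1): (2, 3, -2) → (3, -9, 2); (4, 1, -1) → (6, -3, 1)
T2 scale by (3, -3, -3): (3, -9, 2) → (9, 27, -6); (6, -3, 1) → (18, 9, -3)
T3 shear: z ← z + 1/2·y: (9, 27, -6) → (9, 27, 15/2); (18, 9, -3) → (18, 9, 3/2)
T4 shear: z ← z + 1·y: (9, 27, 15/2) → (9, 27, 69/2); (18, 9, 3/2) → (18, 9, 21/2)
T5 reflect across z = 0: (9, 27, 69/2) → (9, 27, -69/2); (18, 9, 21/2) → (18, 9, -21/2)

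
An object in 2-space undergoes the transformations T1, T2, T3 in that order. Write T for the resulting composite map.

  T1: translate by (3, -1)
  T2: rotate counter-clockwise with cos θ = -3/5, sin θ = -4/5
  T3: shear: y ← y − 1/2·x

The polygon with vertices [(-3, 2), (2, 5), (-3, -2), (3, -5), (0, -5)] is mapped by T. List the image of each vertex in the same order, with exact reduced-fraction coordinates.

T1 translate by (3, -1): (-3, 2) → (0, 1); (2, 5) → (5, 4); (-3, -2) → (0, -3); (3, -5) → (6, -6); (0, -5) → (3, -6)
T2 rotate counter-clockwise with cos θ = -3/5, sin θ = -4/5: (0, 1) → (4/5, -3/5); (5, 4) → (1/5, -32/5); (0, -3) → (-12/5, 9/5); (6, -6) → (-42/5, -6/5); (3, -6) → (-33/5, 6/5)
T3 shear: y ← y − 1/2·x: (4/5, -3/5) → (4/5, -1); (1/5, -32/5) → (1/5, -13/2); (-12/5, 9/5) → (-12/5, 3); (-42/5, -6/5) → (-42/5, 3); (-33/5, 6/5) → (-33/5, 9/2)

image vertices: (4/5, -1), (1/5, -13/2), (-12/5, 3), (-42/5, 3), (-33/5, 9/2)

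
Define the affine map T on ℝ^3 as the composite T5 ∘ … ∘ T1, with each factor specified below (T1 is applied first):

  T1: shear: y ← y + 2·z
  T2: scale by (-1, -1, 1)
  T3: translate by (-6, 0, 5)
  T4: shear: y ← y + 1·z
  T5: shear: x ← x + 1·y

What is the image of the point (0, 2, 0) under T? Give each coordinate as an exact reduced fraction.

T1 shear: y ← y + 2·z: (0, 2, 0) → (0, 2, 0)
T2 scale by (-1, -1, 1): (0, 2, 0) → (0, -2, 0)
T3 translate by (-6, 0, 5): (0, -2, 0) → (-6, -2, 5)
T4 shear: y ← y + 1·z: (-6, -2, 5) → (-6, 3, 5)
T5 shear: x ← x + 1·y: (-6, 3, 5) → (-3, 3, 5)

T(p) = (-3, 3, 5)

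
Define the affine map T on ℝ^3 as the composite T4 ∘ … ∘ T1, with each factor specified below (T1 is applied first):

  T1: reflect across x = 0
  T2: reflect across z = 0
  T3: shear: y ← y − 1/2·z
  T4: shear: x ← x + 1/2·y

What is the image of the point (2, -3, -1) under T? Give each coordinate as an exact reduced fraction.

T(p) = (-15/4, -7/2, 1)

T1 reflect across x = 0: (2, -3, -1) → (-2, -3, -1)
T2 reflect across z = 0: (-2, -3, -1) → (-2, -3, 1)
T3 shear: y ← y − 1/2·z: (-2, -3, 1) → (-2, -7/2, 1)
T4 shear: x ← x + 1/2·y: (-2, -7/2, 1) → (-15/4, -7/2, 1)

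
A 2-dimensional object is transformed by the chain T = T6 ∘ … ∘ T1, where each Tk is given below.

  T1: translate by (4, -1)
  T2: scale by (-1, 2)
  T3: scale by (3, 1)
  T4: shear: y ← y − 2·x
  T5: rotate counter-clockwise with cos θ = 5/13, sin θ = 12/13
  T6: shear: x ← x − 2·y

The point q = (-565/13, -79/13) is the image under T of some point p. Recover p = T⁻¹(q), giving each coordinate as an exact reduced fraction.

T1 = [1 0 4; 0 1 -1; 0 0 1]
T2·T1 = [-1 0 -4; 0 2 -2; 0 0 1]
T3·…·T1 = [-3 0 -12; 0 2 -2; 0 0 1]
T4·…·T1 = [-3 0 -12; 6 2 22; 0 0 1]
T5·…·T1 = [-87/13 -24/13 -324/13; -6/13 10/13 -34/13; 0 0 1]
T6·…·T1 = [-75/13 -44/13 -256/13; -6/13 10/13 -34/13; 0 0 1]
det M = -6; M⁻¹ = [-5/39 -22/39 -4; -1/13 25/26 1; 0 0 1]
M⁻¹ · (-565/13, -79/13)ᵀ = (5, -3/2)ᵀ

p = (5, -3/2)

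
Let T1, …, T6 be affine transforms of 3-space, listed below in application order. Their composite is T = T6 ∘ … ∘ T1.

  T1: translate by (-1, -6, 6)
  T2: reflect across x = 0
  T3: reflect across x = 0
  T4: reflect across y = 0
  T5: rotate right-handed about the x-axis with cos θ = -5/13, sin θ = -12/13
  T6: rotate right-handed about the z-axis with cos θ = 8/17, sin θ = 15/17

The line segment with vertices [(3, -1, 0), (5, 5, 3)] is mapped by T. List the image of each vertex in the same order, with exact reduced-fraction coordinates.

image vertices: (-347/221, 686/221, -114/13), (-1129/221, 1604/221, -57/13)

T1 translate by (-1, -6, 6): (3, -1, 0) → (2, -7, 6); (5, 5, 3) → (4, -1, 9)
T2 reflect across x = 0: (2, -7, 6) → (-2, -7, 6); (4, -1, 9) → (-4, -1, 9)
T3 reflect across x = 0: (-2, -7, 6) → (2, -7, 6); (-4, -1, 9) → (4, -1, 9)
T4 reflect across y = 0: (2, -7, 6) → (2, 7, 6); (4, -1, 9) → (4, 1, 9)
T5 rotate right-handed about the x-axis with cos θ = -5/13, sin θ = -12/13: (2, 7, 6) → (2, 37/13, -114/13); (4, 1, 9) → (4, 103/13, -57/13)
T6 rotate right-handed about the z-axis with cos θ = 8/17, sin θ = 15/17: (2, 37/13, -114/13) → (-347/221, 686/221, -114/13); (4, 103/13, -57/13) → (-1129/221, 1604/221, -57/13)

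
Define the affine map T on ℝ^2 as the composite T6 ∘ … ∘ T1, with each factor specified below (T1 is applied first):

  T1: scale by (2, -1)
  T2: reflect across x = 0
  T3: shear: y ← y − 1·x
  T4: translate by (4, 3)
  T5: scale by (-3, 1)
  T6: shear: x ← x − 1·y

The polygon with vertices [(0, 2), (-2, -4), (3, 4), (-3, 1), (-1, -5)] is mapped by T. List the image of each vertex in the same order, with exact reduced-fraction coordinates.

image vertices: (-13, 1), (-27, 3), (1, 5), (-26, -4), (-24, 6)

T1 scale by (2, -1): (0, 2) → (0, -2); (-2, -4) → (-4, 4); (3, 4) → (6, -4); (-3, 1) → (-6, -1); (-1, -5) → (-2, 5)
T2 reflect across x = 0: (0, -2) → (0, -2); (-4, 4) → (4, 4); (6, -4) → (-6, -4); (-6, -1) → (6, -1); (-2, 5) → (2, 5)
T3 shear: y ← y − 1·x: (0, -2) → (0, -2); (4, 4) → (4, 0); (-6, -4) → (-6, 2); (6, -1) → (6, -7); (2, 5) → (2, 3)
T4 translate by (4, 3): (0, -2) → (4, 1); (4, 0) → (8, 3); (-6, 2) → (-2, 5); (6, -7) → (10, -4); (2, 3) → (6, 6)
T5 scale by (-3, 1): (4, 1) → (-12, 1); (8, 3) → (-24, 3); (-2, 5) → (6, 5); (10, -4) → (-30, -4); (6, 6) → (-18, 6)
T6 shear: x ← x − 1·y: (-12, 1) → (-13, 1); (-24, 3) → (-27, 3); (6, 5) → (1, 5); (-30, -4) → (-26, -4); (-18, 6) → (-24, 6)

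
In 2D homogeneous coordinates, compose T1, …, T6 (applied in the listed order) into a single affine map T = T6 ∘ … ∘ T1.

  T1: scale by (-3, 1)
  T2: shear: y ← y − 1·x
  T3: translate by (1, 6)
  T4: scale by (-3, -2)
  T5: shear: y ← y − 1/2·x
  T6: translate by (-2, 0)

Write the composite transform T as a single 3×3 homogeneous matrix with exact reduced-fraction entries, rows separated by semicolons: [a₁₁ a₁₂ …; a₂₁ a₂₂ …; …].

T = [9 0 -5; -21/2 -2 -21/2; 0 0 1]

T1 = [-3 0 0; 0 1 0; 0 0 1]
T2·T1 = [-3 0 0; 3 1 0; 0 0 1]
T3·…·T1 = [-3 0 1; 3 1 6; 0 0 1]
T4·…·T1 = [9 0 -3; -6 -2 -12; 0 0 1]
T5·…·T1 = [9 0 -3; -21/2 -2 -21/2; 0 0 1]
T6·…·T1 = [9 0 -5; -21/2 -2 -21/2; 0 0 1]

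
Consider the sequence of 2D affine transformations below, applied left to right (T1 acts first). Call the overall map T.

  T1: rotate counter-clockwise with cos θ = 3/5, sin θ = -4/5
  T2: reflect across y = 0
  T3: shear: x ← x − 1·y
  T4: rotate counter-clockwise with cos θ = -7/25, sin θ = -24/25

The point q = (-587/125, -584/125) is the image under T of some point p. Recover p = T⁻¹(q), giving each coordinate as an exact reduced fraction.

T1 = [3/5 4/5 0; -4/5 3/5 0; 0 0 1]
T2·T1 = [3/5 4/5 0; 4/5 -3/5 0; 0 0 1]
T3·…·T1 = [-1/5 7/5 0; 4/5 -3/5 0; 0 0 1]
T4·…·T1 = [103/125 -121/125 0; -4/125 -147/125 0; 0 0 1]
det M = -1; M⁻¹ = [147/125 -121/125 0; -4/125 -103/125 0; 0 0 1]
M⁻¹ · (-587/125, -584/125)ᵀ = (-1, 4)ᵀ

p = (-1, 4)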